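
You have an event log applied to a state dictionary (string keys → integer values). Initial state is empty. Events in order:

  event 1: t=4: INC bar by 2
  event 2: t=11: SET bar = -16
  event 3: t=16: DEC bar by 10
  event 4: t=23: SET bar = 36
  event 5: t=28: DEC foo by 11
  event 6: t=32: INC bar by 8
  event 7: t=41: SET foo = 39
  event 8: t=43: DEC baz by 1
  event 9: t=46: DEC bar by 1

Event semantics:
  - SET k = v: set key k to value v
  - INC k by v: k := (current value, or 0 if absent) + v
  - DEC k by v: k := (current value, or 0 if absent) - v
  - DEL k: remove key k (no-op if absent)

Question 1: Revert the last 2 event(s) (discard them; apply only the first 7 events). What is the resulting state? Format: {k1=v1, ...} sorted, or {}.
Answer: {bar=44, foo=39}

Derivation:
Keep first 7 events (discard last 2):
  after event 1 (t=4: INC bar by 2): {bar=2}
  after event 2 (t=11: SET bar = -16): {bar=-16}
  after event 3 (t=16: DEC bar by 10): {bar=-26}
  after event 4 (t=23: SET bar = 36): {bar=36}
  after event 5 (t=28: DEC foo by 11): {bar=36, foo=-11}
  after event 6 (t=32: INC bar by 8): {bar=44, foo=-11}
  after event 7 (t=41: SET foo = 39): {bar=44, foo=39}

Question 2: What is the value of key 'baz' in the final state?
Track key 'baz' through all 9 events:
  event 1 (t=4: INC bar by 2): baz unchanged
  event 2 (t=11: SET bar = -16): baz unchanged
  event 3 (t=16: DEC bar by 10): baz unchanged
  event 4 (t=23: SET bar = 36): baz unchanged
  event 5 (t=28: DEC foo by 11): baz unchanged
  event 6 (t=32: INC bar by 8): baz unchanged
  event 7 (t=41: SET foo = 39): baz unchanged
  event 8 (t=43: DEC baz by 1): baz (absent) -> -1
  event 9 (t=46: DEC bar by 1): baz unchanged
Final: baz = -1

Answer: -1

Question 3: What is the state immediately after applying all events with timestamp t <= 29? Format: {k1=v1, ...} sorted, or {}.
Answer: {bar=36, foo=-11}

Derivation:
Apply events with t <= 29 (5 events):
  after event 1 (t=4: INC bar by 2): {bar=2}
  after event 2 (t=11: SET bar = -16): {bar=-16}
  after event 3 (t=16: DEC bar by 10): {bar=-26}
  after event 4 (t=23: SET bar = 36): {bar=36}
  after event 5 (t=28: DEC foo by 11): {bar=36, foo=-11}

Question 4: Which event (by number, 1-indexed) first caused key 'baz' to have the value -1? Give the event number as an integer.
Looking for first event where baz becomes -1:
  event 8: baz (absent) -> -1  <-- first match

Answer: 8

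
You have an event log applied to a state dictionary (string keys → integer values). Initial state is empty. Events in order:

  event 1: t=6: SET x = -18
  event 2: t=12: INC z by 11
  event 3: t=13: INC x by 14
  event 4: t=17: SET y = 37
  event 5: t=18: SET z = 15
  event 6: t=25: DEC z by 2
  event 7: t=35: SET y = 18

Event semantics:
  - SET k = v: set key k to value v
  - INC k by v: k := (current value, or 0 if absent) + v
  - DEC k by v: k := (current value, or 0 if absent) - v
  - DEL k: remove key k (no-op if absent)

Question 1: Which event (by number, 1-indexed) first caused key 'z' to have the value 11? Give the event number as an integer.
Answer: 2

Derivation:
Looking for first event where z becomes 11:
  event 2: z (absent) -> 11  <-- first match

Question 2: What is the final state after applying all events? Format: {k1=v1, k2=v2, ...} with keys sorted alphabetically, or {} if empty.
Answer: {x=-4, y=18, z=13}

Derivation:
  after event 1 (t=6: SET x = -18): {x=-18}
  after event 2 (t=12: INC z by 11): {x=-18, z=11}
  after event 3 (t=13: INC x by 14): {x=-4, z=11}
  after event 4 (t=17: SET y = 37): {x=-4, y=37, z=11}
  after event 5 (t=18: SET z = 15): {x=-4, y=37, z=15}
  after event 6 (t=25: DEC z by 2): {x=-4, y=37, z=13}
  after event 7 (t=35: SET y = 18): {x=-4, y=18, z=13}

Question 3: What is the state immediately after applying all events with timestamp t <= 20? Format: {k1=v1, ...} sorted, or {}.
Apply events with t <= 20 (5 events):
  after event 1 (t=6: SET x = -18): {x=-18}
  after event 2 (t=12: INC z by 11): {x=-18, z=11}
  after event 3 (t=13: INC x by 14): {x=-4, z=11}
  after event 4 (t=17: SET y = 37): {x=-4, y=37, z=11}
  after event 5 (t=18: SET z = 15): {x=-4, y=37, z=15}

Answer: {x=-4, y=37, z=15}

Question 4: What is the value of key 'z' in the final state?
Track key 'z' through all 7 events:
  event 1 (t=6: SET x = -18): z unchanged
  event 2 (t=12: INC z by 11): z (absent) -> 11
  event 3 (t=13: INC x by 14): z unchanged
  event 4 (t=17: SET y = 37): z unchanged
  event 5 (t=18: SET z = 15): z 11 -> 15
  event 6 (t=25: DEC z by 2): z 15 -> 13
  event 7 (t=35: SET y = 18): z unchanged
Final: z = 13

Answer: 13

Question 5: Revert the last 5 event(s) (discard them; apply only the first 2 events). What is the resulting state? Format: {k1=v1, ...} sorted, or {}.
Answer: {x=-18, z=11}

Derivation:
Keep first 2 events (discard last 5):
  after event 1 (t=6: SET x = -18): {x=-18}
  after event 2 (t=12: INC z by 11): {x=-18, z=11}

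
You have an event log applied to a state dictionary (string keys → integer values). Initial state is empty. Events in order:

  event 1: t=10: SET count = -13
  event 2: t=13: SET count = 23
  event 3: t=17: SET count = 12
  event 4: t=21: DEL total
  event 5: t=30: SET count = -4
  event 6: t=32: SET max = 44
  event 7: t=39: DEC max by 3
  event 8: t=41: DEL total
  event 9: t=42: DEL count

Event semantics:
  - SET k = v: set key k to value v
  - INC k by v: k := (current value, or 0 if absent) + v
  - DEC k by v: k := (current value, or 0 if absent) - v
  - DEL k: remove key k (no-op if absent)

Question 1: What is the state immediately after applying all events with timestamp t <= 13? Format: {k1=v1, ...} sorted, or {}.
Answer: {count=23}

Derivation:
Apply events with t <= 13 (2 events):
  after event 1 (t=10: SET count = -13): {count=-13}
  after event 2 (t=13: SET count = 23): {count=23}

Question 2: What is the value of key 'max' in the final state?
Track key 'max' through all 9 events:
  event 1 (t=10: SET count = -13): max unchanged
  event 2 (t=13: SET count = 23): max unchanged
  event 3 (t=17: SET count = 12): max unchanged
  event 4 (t=21: DEL total): max unchanged
  event 5 (t=30: SET count = -4): max unchanged
  event 6 (t=32: SET max = 44): max (absent) -> 44
  event 7 (t=39: DEC max by 3): max 44 -> 41
  event 8 (t=41: DEL total): max unchanged
  event 9 (t=42: DEL count): max unchanged
Final: max = 41

Answer: 41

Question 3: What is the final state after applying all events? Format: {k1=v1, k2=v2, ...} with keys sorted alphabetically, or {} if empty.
  after event 1 (t=10: SET count = -13): {count=-13}
  after event 2 (t=13: SET count = 23): {count=23}
  after event 3 (t=17: SET count = 12): {count=12}
  after event 4 (t=21: DEL total): {count=12}
  after event 5 (t=30: SET count = -4): {count=-4}
  after event 6 (t=32: SET max = 44): {count=-4, max=44}
  after event 7 (t=39: DEC max by 3): {count=-4, max=41}
  after event 8 (t=41: DEL total): {count=-4, max=41}
  after event 9 (t=42: DEL count): {max=41}

Answer: {max=41}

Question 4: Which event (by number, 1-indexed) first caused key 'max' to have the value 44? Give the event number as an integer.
Answer: 6

Derivation:
Looking for first event where max becomes 44:
  event 6: max (absent) -> 44  <-- first match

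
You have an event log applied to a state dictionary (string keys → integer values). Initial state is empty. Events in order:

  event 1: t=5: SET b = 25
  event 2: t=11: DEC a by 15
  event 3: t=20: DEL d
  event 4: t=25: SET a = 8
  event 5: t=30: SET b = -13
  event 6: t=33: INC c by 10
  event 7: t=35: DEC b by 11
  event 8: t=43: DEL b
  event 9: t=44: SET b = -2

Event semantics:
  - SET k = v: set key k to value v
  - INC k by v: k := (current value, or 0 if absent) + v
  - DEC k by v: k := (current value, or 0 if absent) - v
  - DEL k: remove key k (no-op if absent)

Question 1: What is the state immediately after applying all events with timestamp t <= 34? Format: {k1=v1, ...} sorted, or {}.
Answer: {a=8, b=-13, c=10}

Derivation:
Apply events with t <= 34 (6 events):
  after event 1 (t=5: SET b = 25): {b=25}
  after event 2 (t=11: DEC a by 15): {a=-15, b=25}
  after event 3 (t=20: DEL d): {a=-15, b=25}
  after event 4 (t=25: SET a = 8): {a=8, b=25}
  after event 5 (t=30: SET b = -13): {a=8, b=-13}
  after event 6 (t=33: INC c by 10): {a=8, b=-13, c=10}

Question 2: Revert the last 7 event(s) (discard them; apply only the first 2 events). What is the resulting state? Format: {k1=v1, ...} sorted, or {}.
Answer: {a=-15, b=25}

Derivation:
Keep first 2 events (discard last 7):
  after event 1 (t=5: SET b = 25): {b=25}
  after event 2 (t=11: DEC a by 15): {a=-15, b=25}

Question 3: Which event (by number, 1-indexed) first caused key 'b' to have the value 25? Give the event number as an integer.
Answer: 1

Derivation:
Looking for first event where b becomes 25:
  event 1: b (absent) -> 25  <-- first match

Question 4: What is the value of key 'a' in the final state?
Answer: 8

Derivation:
Track key 'a' through all 9 events:
  event 1 (t=5: SET b = 25): a unchanged
  event 2 (t=11: DEC a by 15): a (absent) -> -15
  event 3 (t=20: DEL d): a unchanged
  event 4 (t=25: SET a = 8): a -15 -> 8
  event 5 (t=30: SET b = -13): a unchanged
  event 6 (t=33: INC c by 10): a unchanged
  event 7 (t=35: DEC b by 11): a unchanged
  event 8 (t=43: DEL b): a unchanged
  event 9 (t=44: SET b = -2): a unchanged
Final: a = 8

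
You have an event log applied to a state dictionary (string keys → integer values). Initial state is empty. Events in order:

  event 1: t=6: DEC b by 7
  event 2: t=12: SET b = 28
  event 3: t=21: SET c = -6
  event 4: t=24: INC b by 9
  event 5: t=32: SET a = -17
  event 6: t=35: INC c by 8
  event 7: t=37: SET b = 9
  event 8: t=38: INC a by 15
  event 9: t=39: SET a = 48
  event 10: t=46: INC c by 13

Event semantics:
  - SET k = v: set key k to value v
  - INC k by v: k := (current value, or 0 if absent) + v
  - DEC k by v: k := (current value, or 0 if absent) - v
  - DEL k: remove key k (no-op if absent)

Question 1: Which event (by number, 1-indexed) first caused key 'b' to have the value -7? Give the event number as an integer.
Looking for first event where b becomes -7:
  event 1: b (absent) -> -7  <-- first match

Answer: 1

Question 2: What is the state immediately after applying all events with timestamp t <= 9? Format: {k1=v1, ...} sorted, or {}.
Answer: {b=-7}

Derivation:
Apply events with t <= 9 (1 events):
  after event 1 (t=6: DEC b by 7): {b=-7}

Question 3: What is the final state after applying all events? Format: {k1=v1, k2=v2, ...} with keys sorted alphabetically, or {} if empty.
  after event 1 (t=6: DEC b by 7): {b=-7}
  after event 2 (t=12: SET b = 28): {b=28}
  after event 3 (t=21: SET c = -6): {b=28, c=-6}
  after event 4 (t=24: INC b by 9): {b=37, c=-6}
  after event 5 (t=32: SET a = -17): {a=-17, b=37, c=-6}
  after event 6 (t=35: INC c by 8): {a=-17, b=37, c=2}
  after event 7 (t=37: SET b = 9): {a=-17, b=9, c=2}
  after event 8 (t=38: INC a by 15): {a=-2, b=9, c=2}
  after event 9 (t=39: SET a = 48): {a=48, b=9, c=2}
  after event 10 (t=46: INC c by 13): {a=48, b=9, c=15}

Answer: {a=48, b=9, c=15}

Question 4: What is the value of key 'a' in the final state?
Answer: 48

Derivation:
Track key 'a' through all 10 events:
  event 1 (t=6: DEC b by 7): a unchanged
  event 2 (t=12: SET b = 28): a unchanged
  event 3 (t=21: SET c = -6): a unchanged
  event 4 (t=24: INC b by 9): a unchanged
  event 5 (t=32: SET a = -17): a (absent) -> -17
  event 6 (t=35: INC c by 8): a unchanged
  event 7 (t=37: SET b = 9): a unchanged
  event 8 (t=38: INC a by 15): a -17 -> -2
  event 9 (t=39: SET a = 48): a -2 -> 48
  event 10 (t=46: INC c by 13): a unchanged
Final: a = 48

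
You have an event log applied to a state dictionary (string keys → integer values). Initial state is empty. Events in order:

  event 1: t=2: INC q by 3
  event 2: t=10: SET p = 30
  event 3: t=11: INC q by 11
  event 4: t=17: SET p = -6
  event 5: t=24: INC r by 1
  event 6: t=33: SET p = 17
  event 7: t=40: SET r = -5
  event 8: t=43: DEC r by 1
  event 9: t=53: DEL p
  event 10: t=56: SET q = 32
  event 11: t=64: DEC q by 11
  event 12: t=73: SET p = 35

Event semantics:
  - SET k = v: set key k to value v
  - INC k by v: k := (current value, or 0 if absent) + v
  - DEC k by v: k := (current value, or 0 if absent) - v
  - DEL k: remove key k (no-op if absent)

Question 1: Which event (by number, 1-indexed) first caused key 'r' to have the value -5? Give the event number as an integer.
Looking for first event where r becomes -5:
  event 5: r = 1
  event 6: r = 1
  event 7: r 1 -> -5  <-- first match

Answer: 7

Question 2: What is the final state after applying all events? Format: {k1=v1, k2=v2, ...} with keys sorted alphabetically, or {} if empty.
Answer: {p=35, q=21, r=-6}

Derivation:
  after event 1 (t=2: INC q by 3): {q=3}
  after event 2 (t=10: SET p = 30): {p=30, q=3}
  after event 3 (t=11: INC q by 11): {p=30, q=14}
  after event 4 (t=17: SET p = -6): {p=-6, q=14}
  after event 5 (t=24: INC r by 1): {p=-6, q=14, r=1}
  after event 6 (t=33: SET p = 17): {p=17, q=14, r=1}
  after event 7 (t=40: SET r = -5): {p=17, q=14, r=-5}
  after event 8 (t=43: DEC r by 1): {p=17, q=14, r=-6}
  after event 9 (t=53: DEL p): {q=14, r=-6}
  after event 10 (t=56: SET q = 32): {q=32, r=-6}
  after event 11 (t=64: DEC q by 11): {q=21, r=-6}
  after event 12 (t=73: SET p = 35): {p=35, q=21, r=-6}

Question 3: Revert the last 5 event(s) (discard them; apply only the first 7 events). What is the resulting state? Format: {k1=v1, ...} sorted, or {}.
Answer: {p=17, q=14, r=-5}

Derivation:
Keep first 7 events (discard last 5):
  after event 1 (t=2: INC q by 3): {q=3}
  after event 2 (t=10: SET p = 30): {p=30, q=3}
  after event 3 (t=11: INC q by 11): {p=30, q=14}
  after event 4 (t=17: SET p = -6): {p=-6, q=14}
  after event 5 (t=24: INC r by 1): {p=-6, q=14, r=1}
  after event 6 (t=33: SET p = 17): {p=17, q=14, r=1}
  after event 7 (t=40: SET r = -5): {p=17, q=14, r=-5}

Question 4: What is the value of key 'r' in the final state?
Answer: -6

Derivation:
Track key 'r' through all 12 events:
  event 1 (t=2: INC q by 3): r unchanged
  event 2 (t=10: SET p = 30): r unchanged
  event 3 (t=11: INC q by 11): r unchanged
  event 4 (t=17: SET p = -6): r unchanged
  event 5 (t=24: INC r by 1): r (absent) -> 1
  event 6 (t=33: SET p = 17): r unchanged
  event 7 (t=40: SET r = -5): r 1 -> -5
  event 8 (t=43: DEC r by 1): r -5 -> -6
  event 9 (t=53: DEL p): r unchanged
  event 10 (t=56: SET q = 32): r unchanged
  event 11 (t=64: DEC q by 11): r unchanged
  event 12 (t=73: SET p = 35): r unchanged
Final: r = -6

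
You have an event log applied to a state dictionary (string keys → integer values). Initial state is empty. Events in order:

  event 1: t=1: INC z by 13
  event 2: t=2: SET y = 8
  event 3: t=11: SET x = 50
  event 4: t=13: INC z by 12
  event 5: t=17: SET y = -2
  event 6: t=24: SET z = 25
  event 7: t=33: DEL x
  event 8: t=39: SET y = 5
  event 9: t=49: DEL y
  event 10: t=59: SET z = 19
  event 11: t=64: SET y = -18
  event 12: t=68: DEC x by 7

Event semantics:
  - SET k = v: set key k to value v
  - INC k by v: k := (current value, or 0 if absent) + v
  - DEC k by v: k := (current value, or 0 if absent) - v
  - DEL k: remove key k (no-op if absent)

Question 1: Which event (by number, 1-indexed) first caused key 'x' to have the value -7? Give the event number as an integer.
Looking for first event where x becomes -7:
  event 3: x = 50
  event 4: x = 50
  event 5: x = 50
  event 6: x = 50
  event 7: x = (absent)
  event 12: x (absent) -> -7  <-- first match

Answer: 12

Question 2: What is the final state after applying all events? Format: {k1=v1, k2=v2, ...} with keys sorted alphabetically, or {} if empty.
  after event 1 (t=1: INC z by 13): {z=13}
  after event 2 (t=2: SET y = 8): {y=8, z=13}
  after event 3 (t=11: SET x = 50): {x=50, y=8, z=13}
  after event 4 (t=13: INC z by 12): {x=50, y=8, z=25}
  after event 5 (t=17: SET y = -2): {x=50, y=-2, z=25}
  after event 6 (t=24: SET z = 25): {x=50, y=-2, z=25}
  after event 7 (t=33: DEL x): {y=-2, z=25}
  after event 8 (t=39: SET y = 5): {y=5, z=25}
  after event 9 (t=49: DEL y): {z=25}
  after event 10 (t=59: SET z = 19): {z=19}
  after event 11 (t=64: SET y = -18): {y=-18, z=19}
  after event 12 (t=68: DEC x by 7): {x=-7, y=-18, z=19}

Answer: {x=-7, y=-18, z=19}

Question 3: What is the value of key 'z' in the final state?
Track key 'z' through all 12 events:
  event 1 (t=1: INC z by 13): z (absent) -> 13
  event 2 (t=2: SET y = 8): z unchanged
  event 3 (t=11: SET x = 50): z unchanged
  event 4 (t=13: INC z by 12): z 13 -> 25
  event 5 (t=17: SET y = -2): z unchanged
  event 6 (t=24: SET z = 25): z 25 -> 25
  event 7 (t=33: DEL x): z unchanged
  event 8 (t=39: SET y = 5): z unchanged
  event 9 (t=49: DEL y): z unchanged
  event 10 (t=59: SET z = 19): z 25 -> 19
  event 11 (t=64: SET y = -18): z unchanged
  event 12 (t=68: DEC x by 7): z unchanged
Final: z = 19

Answer: 19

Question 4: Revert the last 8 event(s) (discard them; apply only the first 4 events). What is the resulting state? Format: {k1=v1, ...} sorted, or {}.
Keep first 4 events (discard last 8):
  after event 1 (t=1: INC z by 13): {z=13}
  after event 2 (t=2: SET y = 8): {y=8, z=13}
  after event 3 (t=11: SET x = 50): {x=50, y=8, z=13}
  after event 4 (t=13: INC z by 12): {x=50, y=8, z=25}

Answer: {x=50, y=8, z=25}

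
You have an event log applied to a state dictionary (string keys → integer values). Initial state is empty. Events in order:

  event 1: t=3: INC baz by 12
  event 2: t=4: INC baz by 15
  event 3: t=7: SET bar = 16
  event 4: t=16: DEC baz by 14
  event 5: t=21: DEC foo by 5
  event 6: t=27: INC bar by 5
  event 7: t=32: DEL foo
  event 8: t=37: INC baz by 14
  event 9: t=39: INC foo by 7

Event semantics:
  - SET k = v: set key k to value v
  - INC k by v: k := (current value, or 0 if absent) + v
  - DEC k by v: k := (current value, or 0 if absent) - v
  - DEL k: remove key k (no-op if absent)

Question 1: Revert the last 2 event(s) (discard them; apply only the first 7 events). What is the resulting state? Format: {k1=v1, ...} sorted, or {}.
Keep first 7 events (discard last 2):
  after event 1 (t=3: INC baz by 12): {baz=12}
  after event 2 (t=4: INC baz by 15): {baz=27}
  after event 3 (t=7: SET bar = 16): {bar=16, baz=27}
  after event 4 (t=16: DEC baz by 14): {bar=16, baz=13}
  after event 5 (t=21: DEC foo by 5): {bar=16, baz=13, foo=-5}
  after event 6 (t=27: INC bar by 5): {bar=21, baz=13, foo=-5}
  after event 7 (t=32: DEL foo): {bar=21, baz=13}

Answer: {bar=21, baz=13}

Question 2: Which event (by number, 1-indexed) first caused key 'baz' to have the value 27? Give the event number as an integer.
Looking for first event where baz becomes 27:
  event 1: baz = 12
  event 2: baz 12 -> 27  <-- first match

Answer: 2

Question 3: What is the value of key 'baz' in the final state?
Answer: 27

Derivation:
Track key 'baz' through all 9 events:
  event 1 (t=3: INC baz by 12): baz (absent) -> 12
  event 2 (t=4: INC baz by 15): baz 12 -> 27
  event 3 (t=7: SET bar = 16): baz unchanged
  event 4 (t=16: DEC baz by 14): baz 27 -> 13
  event 5 (t=21: DEC foo by 5): baz unchanged
  event 6 (t=27: INC bar by 5): baz unchanged
  event 7 (t=32: DEL foo): baz unchanged
  event 8 (t=37: INC baz by 14): baz 13 -> 27
  event 9 (t=39: INC foo by 7): baz unchanged
Final: baz = 27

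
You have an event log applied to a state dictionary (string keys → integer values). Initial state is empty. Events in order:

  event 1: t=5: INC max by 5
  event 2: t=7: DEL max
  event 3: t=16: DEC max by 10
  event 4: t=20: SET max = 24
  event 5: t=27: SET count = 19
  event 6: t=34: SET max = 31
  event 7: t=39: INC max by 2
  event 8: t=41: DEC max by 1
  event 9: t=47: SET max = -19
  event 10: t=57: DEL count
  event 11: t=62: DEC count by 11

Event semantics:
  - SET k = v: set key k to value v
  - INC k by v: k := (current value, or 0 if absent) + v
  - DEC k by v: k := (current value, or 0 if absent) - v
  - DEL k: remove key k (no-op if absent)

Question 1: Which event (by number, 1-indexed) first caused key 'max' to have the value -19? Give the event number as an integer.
Looking for first event where max becomes -19:
  event 1: max = 5
  event 2: max = (absent)
  event 3: max = -10
  event 4: max = 24
  event 5: max = 24
  event 6: max = 31
  event 7: max = 33
  event 8: max = 32
  event 9: max 32 -> -19  <-- first match

Answer: 9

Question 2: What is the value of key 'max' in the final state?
Answer: -19

Derivation:
Track key 'max' through all 11 events:
  event 1 (t=5: INC max by 5): max (absent) -> 5
  event 2 (t=7: DEL max): max 5 -> (absent)
  event 3 (t=16: DEC max by 10): max (absent) -> -10
  event 4 (t=20: SET max = 24): max -10 -> 24
  event 5 (t=27: SET count = 19): max unchanged
  event 6 (t=34: SET max = 31): max 24 -> 31
  event 7 (t=39: INC max by 2): max 31 -> 33
  event 8 (t=41: DEC max by 1): max 33 -> 32
  event 9 (t=47: SET max = -19): max 32 -> -19
  event 10 (t=57: DEL count): max unchanged
  event 11 (t=62: DEC count by 11): max unchanged
Final: max = -19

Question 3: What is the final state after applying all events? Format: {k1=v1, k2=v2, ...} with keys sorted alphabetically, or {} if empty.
  after event 1 (t=5: INC max by 5): {max=5}
  after event 2 (t=7: DEL max): {}
  after event 3 (t=16: DEC max by 10): {max=-10}
  after event 4 (t=20: SET max = 24): {max=24}
  after event 5 (t=27: SET count = 19): {count=19, max=24}
  after event 6 (t=34: SET max = 31): {count=19, max=31}
  after event 7 (t=39: INC max by 2): {count=19, max=33}
  after event 8 (t=41: DEC max by 1): {count=19, max=32}
  after event 9 (t=47: SET max = -19): {count=19, max=-19}
  after event 10 (t=57: DEL count): {max=-19}
  after event 11 (t=62: DEC count by 11): {count=-11, max=-19}

Answer: {count=-11, max=-19}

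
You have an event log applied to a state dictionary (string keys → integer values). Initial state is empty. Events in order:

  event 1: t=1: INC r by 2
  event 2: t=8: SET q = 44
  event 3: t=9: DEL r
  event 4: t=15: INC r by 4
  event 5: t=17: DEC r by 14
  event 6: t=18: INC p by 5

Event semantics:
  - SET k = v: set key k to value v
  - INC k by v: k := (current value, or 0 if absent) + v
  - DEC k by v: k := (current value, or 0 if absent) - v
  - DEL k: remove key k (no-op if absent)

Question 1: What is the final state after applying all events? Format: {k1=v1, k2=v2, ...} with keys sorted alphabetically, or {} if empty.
  after event 1 (t=1: INC r by 2): {r=2}
  after event 2 (t=8: SET q = 44): {q=44, r=2}
  after event 3 (t=9: DEL r): {q=44}
  after event 4 (t=15: INC r by 4): {q=44, r=4}
  after event 5 (t=17: DEC r by 14): {q=44, r=-10}
  after event 6 (t=18: INC p by 5): {p=5, q=44, r=-10}

Answer: {p=5, q=44, r=-10}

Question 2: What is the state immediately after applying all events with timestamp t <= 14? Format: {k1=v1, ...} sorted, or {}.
Apply events with t <= 14 (3 events):
  after event 1 (t=1: INC r by 2): {r=2}
  after event 2 (t=8: SET q = 44): {q=44, r=2}
  after event 3 (t=9: DEL r): {q=44}

Answer: {q=44}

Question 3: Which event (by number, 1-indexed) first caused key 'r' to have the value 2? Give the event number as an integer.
Looking for first event where r becomes 2:
  event 1: r (absent) -> 2  <-- first match

Answer: 1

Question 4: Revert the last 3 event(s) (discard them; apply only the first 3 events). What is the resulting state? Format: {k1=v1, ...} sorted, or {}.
Answer: {q=44}

Derivation:
Keep first 3 events (discard last 3):
  after event 1 (t=1: INC r by 2): {r=2}
  after event 2 (t=8: SET q = 44): {q=44, r=2}
  after event 3 (t=9: DEL r): {q=44}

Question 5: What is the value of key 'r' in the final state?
Track key 'r' through all 6 events:
  event 1 (t=1: INC r by 2): r (absent) -> 2
  event 2 (t=8: SET q = 44): r unchanged
  event 3 (t=9: DEL r): r 2 -> (absent)
  event 4 (t=15: INC r by 4): r (absent) -> 4
  event 5 (t=17: DEC r by 14): r 4 -> -10
  event 6 (t=18: INC p by 5): r unchanged
Final: r = -10

Answer: -10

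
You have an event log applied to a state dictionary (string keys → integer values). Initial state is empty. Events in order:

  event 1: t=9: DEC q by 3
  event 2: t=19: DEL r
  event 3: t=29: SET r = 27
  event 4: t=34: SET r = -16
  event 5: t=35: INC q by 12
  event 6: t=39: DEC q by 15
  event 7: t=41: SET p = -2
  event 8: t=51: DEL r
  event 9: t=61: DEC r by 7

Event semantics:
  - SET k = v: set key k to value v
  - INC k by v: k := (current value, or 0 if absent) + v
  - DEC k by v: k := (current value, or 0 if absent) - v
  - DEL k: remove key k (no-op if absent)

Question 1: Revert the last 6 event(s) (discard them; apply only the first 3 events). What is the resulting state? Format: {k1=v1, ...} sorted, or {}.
Keep first 3 events (discard last 6):
  after event 1 (t=9: DEC q by 3): {q=-3}
  after event 2 (t=19: DEL r): {q=-3}
  after event 3 (t=29: SET r = 27): {q=-3, r=27}

Answer: {q=-3, r=27}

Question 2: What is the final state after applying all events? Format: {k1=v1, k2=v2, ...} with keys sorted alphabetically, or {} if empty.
Answer: {p=-2, q=-6, r=-7}

Derivation:
  after event 1 (t=9: DEC q by 3): {q=-3}
  after event 2 (t=19: DEL r): {q=-3}
  after event 3 (t=29: SET r = 27): {q=-3, r=27}
  after event 4 (t=34: SET r = -16): {q=-3, r=-16}
  after event 5 (t=35: INC q by 12): {q=9, r=-16}
  after event 6 (t=39: DEC q by 15): {q=-6, r=-16}
  after event 7 (t=41: SET p = -2): {p=-2, q=-6, r=-16}
  after event 8 (t=51: DEL r): {p=-2, q=-6}
  after event 9 (t=61: DEC r by 7): {p=-2, q=-6, r=-7}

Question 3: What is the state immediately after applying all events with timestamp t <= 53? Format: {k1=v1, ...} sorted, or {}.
Apply events with t <= 53 (8 events):
  after event 1 (t=9: DEC q by 3): {q=-3}
  after event 2 (t=19: DEL r): {q=-3}
  after event 3 (t=29: SET r = 27): {q=-3, r=27}
  after event 4 (t=34: SET r = -16): {q=-3, r=-16}
  after event 5 (t=35: INC q by 12): {q=9, r=-16}
  after event 6 (t=39: DEC q by 15): {q=-6, r=-16}
  after event 7 (t=41: SET p = -2): {p=-2, q=-6, r=-16}
  after event 8 (t=51: DEL r): {p=-2, q=-6}

Answer: {p=-2, q=-6}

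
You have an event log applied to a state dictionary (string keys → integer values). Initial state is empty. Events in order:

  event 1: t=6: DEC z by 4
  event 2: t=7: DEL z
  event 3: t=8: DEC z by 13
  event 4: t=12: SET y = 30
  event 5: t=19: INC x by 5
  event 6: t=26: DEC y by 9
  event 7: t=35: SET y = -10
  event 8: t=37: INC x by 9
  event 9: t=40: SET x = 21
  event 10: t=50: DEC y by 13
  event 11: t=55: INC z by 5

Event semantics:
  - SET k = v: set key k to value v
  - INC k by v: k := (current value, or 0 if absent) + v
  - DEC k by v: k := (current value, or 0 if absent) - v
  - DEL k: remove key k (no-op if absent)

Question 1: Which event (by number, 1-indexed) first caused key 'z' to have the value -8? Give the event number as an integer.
Looking for first event where z becomes -8:
  event 1: z = -4
  event 2: z = (absent)
  event 3: z = -13
  event 4: z = -13
  event 5: z = -13
  event 6: z = -13
  event 7: z = -13
  event 8: z = -13
  event 9: z = -13
  event 10: z = -13
  event 11: z -13 -> -8  <-- first match

Answer: 11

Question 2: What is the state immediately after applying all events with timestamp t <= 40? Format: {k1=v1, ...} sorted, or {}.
Answer: {x=21, y=-10, z=-13}

Derivation:
Apply events with t <= 40 (9 events):
  after event 1 (t=6: DEC z by 4): {z=-4}
  after event 2 (t=7: DEL z): {}
  after event 3 (t=8: DEC z by 13): {z=-13}
  after event 4 (t=12: SET y = 30): {y=30, z=-13}
  after event 5 (t=19: INC x by 5): {x=5, y=30, z=-13}
  after event 6 (t=26: DEC y by 9): {x=5, y=21, z=-13}
  after event 7 (t=35: SET y = -10): {x=5, y=-10, z=-13}
  after event 8 (t=37: INC x by 9): {x=14, y=-10, z=-13}
  after event 9 (t=40: SET x = 21): {x=21, y=-10, z=-13}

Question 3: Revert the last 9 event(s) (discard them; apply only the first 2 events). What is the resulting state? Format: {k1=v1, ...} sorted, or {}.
Answer: {}

Derivation:
Keep first 2 events (discard last 9):
  after event 1 (t=6: DEC z by 4): {z=-4}
  after event 2 (t=7: DEL z): {}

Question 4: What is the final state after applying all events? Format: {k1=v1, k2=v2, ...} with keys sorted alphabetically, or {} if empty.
  after event 1 (t=6: DEC z by 4): {z=-4}
  after event 2 (t=7: DEL z): {}
  after event 3 (t=8: DEC z by 13): {z=-13}
  after event 4 (t=12: SET y = 30): {y=30, z=-13}
  after event 5 (t=19: INC x by 5): {x=5, y=30, z=-13}
  after event 6 (t=26: DEC y by 9): {x=5, y=21, z=-13}
  after event 7 (t=35: SET y = -10): {x=5, y=-10, z=-13}
  after event 8 (t=37: INC x by 9): {x=14, y=-10, z=-13}
  after event 9 (t=40: SET x = 21): {x=21, y=-10, z=-13}
  after event 10 (t=50: DEC y by 13): {x=21, y=-23, z=-13}
  after event 11 (t=55: INC z by 5): {x=21, y=-23, z=-8}

Answer: {x=21, y=-23, z=-8}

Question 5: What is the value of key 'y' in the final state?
Track key 'y' through all 11 events:
  event 1 (t=6: DEC z by 4): y unchanged
  event 2 (t=7: DEL z): y unchanged
  event 3 (t=8: DEC z by 13): y unchanged
  event 4 (t=12: SET y = 30): y (absent) -> 30
  event 5 (t=19: INC x by 5): y unchanged
  event 6 (t=26: DEC y by 9): y 30 -> 21
  event 7 (t=35: SET y = -10): y 21 -> -10
  event 8 (t=37: INC x by 9): y unchanged
  event 9 (t=40: SET x = 21): y unchanged
  event 10 (t=50: DEC y by 13): y -10 -> -23
  event 11 (t=55: INC z by 5): y unchanged
Final: y = -23

Answer: -23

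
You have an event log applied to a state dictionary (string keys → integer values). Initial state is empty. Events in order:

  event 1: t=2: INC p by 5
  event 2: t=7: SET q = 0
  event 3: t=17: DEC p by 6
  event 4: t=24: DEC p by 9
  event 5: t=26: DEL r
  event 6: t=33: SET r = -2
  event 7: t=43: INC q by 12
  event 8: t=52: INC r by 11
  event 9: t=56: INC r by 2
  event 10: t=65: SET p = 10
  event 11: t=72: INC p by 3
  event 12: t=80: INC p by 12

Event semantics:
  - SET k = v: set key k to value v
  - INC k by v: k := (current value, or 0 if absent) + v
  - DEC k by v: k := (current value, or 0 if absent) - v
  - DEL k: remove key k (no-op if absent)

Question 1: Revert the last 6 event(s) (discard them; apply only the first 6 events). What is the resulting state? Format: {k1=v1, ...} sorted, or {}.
Keep first 6 events (discard last 6):
  after event 1 (t=2: INC p by 5): {p=5}
  after event 2 (t=7: SET q = 0): {p=5, q=0}
  after event 3 (t=17: DEC p by 6): {p=-1, q=0}
  after event 4 (t=24: DEC p by 9): {p=-10, q=0}
  after event 5 (t=26: DEL r): {p=-10, q=0}
  after event 6 (t=33: SET r = -2): {p=-10, q=0, r=-2}

Answer: {p=-10, q=0, r=-2}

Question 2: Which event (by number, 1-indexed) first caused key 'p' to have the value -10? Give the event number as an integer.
Answer: 4

Derivation:
Looking for first event where p becomes -10:
  event 1: p = 5
  event 2: p = 5
  event 3: p = -1
  event 4: p -1 -> -10  <-- first match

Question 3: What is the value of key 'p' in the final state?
Answer: 25

Derivation:
Track key 'p' through all 12 events:
  event 1 (t=2: INC p by 5): p (absent) -> 5
  event 2 (t=7: SET q = 0): p unchanged
  event 3 (t=17: DEC p by 6): p 5 -> -1
  event 4 (t=24: DEC p by 9): p -1 -> -10
  event 5 (t=26: DEL r): p unchanged
  event 6 (t=33: SET r = -2): p unchanged
  event 7 (t=43: INC q by 12): p unchanged
  event 8 (t=52: INC r by 11): p unchanged
  event 9 (t=56: INC r by 2): p unchanged
  event 10 (t=65: SET p = 10): p -10 -> 10
  event 11 (t=72: INC p by 3): p 10 -> 13
  event 12 (t=80: INC p by 12): p 13 -> 25
Final: p = 25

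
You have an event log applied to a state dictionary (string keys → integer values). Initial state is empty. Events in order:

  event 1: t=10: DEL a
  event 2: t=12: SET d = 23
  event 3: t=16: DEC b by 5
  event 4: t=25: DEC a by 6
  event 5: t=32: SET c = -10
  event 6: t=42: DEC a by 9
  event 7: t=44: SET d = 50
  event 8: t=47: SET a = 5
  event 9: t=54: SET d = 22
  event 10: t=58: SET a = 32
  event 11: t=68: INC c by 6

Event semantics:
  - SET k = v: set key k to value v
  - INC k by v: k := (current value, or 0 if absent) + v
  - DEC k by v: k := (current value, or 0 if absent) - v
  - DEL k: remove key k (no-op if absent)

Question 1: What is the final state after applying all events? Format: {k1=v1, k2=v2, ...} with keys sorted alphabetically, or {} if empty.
Answer: {a=32, b=-5, c=-4, d=22}

Derivation:
  after event 1 (t=10: DEL a): {}
  after event 2 (t=12: SET d = 23): {d=23}
  after event 3 (t=16: DEC b by 5): {b=-5, d=23}
  after event 4 (t=25: DEC a by 6): {a=-6, b=-5, d=23}
  after event 5 (t=32: SET c = -10): {a=-6, b=-5, c=-10, d=23}
  after event 6 (t=42: DEC a by 9): {a=-15, b=-5, c=-10, d=23}
  after event 7 (t=44: SET d = 50): {a=-15, b=-5, c=-10, d=50}
  after event 8 (t=47: SET a = 5): {a=5, b=-5, c=-10, d=50}
  after event 9 (t=54: SET d = 22): {a=5, b=-5, c=-10, d=22}
  after event 10 (t=58: SET a = 32): {a=32, b=-5, c=-10, d=22}
  after event 11 (t=68: INC c by 6): {a=32, b=-5, c=-4, d=22}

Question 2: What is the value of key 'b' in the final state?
Answer: -5

Derivation:
Track key 'b' through all 11 events:
  event 1 (t=10: DEL a): b unchanged
  event 2 (t=12: SET d = 23): b unchanged
  event 3 (t=16: DEC b by 5): b (absent) -> -5
  event 4 (t=25: DEC a by 6): b unchanged
  event 5 (t=32: SET c = -10): b unchanged
  event 6 (t=42: DEC a by 9): b unchanged
  event 7 (t=44: SET d = 50): b unchanged
  event 8 (t=47: SET a = 5): b unchanged
  event 9 (t=54: SET d = 22): b unchanged
  event 10 (t=58: SET a = 32): b unchanged
  event 11 (t=68: INC c by 6): b unchanged
Final: b = -5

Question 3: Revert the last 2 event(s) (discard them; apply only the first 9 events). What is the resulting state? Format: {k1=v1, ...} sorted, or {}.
Answer: {a=5, b=-5, c=-10, d=22}

Derivation:
Keep first 9 events (discard last 2):
  after event 1 (t=10: DEL a): {}
  after event 2 (t=12: SET d = 23): {d=23}
  after event 3 (t=16: DEC b by 5): {b=-5, d=23}
  after event 4 (t=25: DEC a by 6): {a=-6, b=-5, d=23}
  after event 5 (t=32: SET c = -10): {a=-6, b=-5, c=-10, d=23}
  after event 6 (t=42: DEC a by 9): {a=-15, b=-5, c=-10, d=23}
  after event 7 (t=44: SET d = 50): {a=-15, b=-5, c=-10, d=50}
  after event 8 (t=47: SET a = 5): {a=5, b=-5, c=-10, d=50}
  after event 9 (t=54: SET d = 22): {a=5, b=-5, c=-10, d=22}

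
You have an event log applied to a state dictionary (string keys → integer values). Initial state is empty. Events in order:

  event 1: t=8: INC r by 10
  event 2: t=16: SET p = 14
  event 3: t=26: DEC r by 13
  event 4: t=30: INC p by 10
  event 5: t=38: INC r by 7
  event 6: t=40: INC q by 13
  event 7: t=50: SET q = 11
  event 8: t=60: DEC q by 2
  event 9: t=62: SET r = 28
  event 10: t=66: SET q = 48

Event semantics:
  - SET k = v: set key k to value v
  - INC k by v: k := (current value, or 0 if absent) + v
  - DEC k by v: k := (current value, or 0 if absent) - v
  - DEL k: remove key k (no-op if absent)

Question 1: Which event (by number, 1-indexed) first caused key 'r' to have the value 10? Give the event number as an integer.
Answer: 1

Derivation:
Looking for first event where r becomes 10:
  event 1: r (absent) -> 10  <-- first match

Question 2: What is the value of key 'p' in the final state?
Track key 'p' through all 10 events:
  event 1 (t=8: INC r by 10): p unchanged
  event 2 (t=16: SET p = 14): p (absent) -> 14
  event 3 (t=26: DEC r by 13): p unchanged
  event 4 (t=30: INC p by 10): p 14 -> 24
  event 5 (t=38: INC r by 7): p unchanged
  event 6 (t=40: INC q by 13): p unchanged
  event 7 (t=50: SET q = 11): p unchanged
  event 8 (t=60: DEC q by 2): p unchanged
  event 9 (t=62: SET r = 28): p unchanged
  event 10 (t=66: SET q = 48): p unchanged
Final: p = 24

Answer: 24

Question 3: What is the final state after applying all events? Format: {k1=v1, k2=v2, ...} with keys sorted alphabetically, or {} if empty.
  after event 1 (t=8: INC r by 10): {r=10}
  after event 2 (t=16: SET p = 14): {p=14, r=10}
  after event 3 (t=26: DEC r by 13): {p=14, r=-3}
  after event 4 (t=30: INC p by 10): {p=24, r=-3}
  after event 5 (t=38: INC r by 7): {p=24, r=4}
  after event 6 (t=40: INC q by 13): {p=24, q=13, r=4}
  after event 7 (t=50: SET q = 11): {p=24, q=11, r=4}
  after event 8 (t=60: DEC q by 2): {p=24, q=9, r=4}
  after event 9 (t=62: SET r = 28): {p=24, q=9, r=28}
  after event 10 (t=66: SET q = 48): {p=24, q=48, r=28}

Answer: {p=24, q=48, r=28}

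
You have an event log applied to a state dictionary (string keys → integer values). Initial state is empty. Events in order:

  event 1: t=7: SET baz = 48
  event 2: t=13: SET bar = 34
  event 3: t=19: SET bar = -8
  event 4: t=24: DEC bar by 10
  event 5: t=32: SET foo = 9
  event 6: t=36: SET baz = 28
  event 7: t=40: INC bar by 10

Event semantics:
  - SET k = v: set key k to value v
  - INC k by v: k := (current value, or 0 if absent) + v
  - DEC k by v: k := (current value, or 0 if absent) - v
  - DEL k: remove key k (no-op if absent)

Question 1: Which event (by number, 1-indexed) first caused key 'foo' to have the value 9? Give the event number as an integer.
Looking for first event where foo becomes 9:
  event 5: foo (absent) -> 9  <-- first match

Answer: 5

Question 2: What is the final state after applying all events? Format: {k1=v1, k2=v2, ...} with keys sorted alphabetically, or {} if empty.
Answer: {bar=-8, baz=28, foo=9}

Derivation:
  after event 1 (t=7: SET baz = 48): {baz=48}
  after event 2 (t=13: SET bar = 34): {bar=34, baz=48}
  after event 3 (t=19: SET bar = -8): {bar=-8, baz=48}
  after event 4 (t=24: DEC bar by 10): {bar=-18, baz=48}
  after event 5 (t=32: SET foo = 9): {bar=-18, baz=48, foo=9}
  after event 6 (t=36: SET baz = 28): {bar=-18, baz=28, foo=9}
  after event 7 (t=40: INC bar by 10): {bar=-8, baz=28, foo=9}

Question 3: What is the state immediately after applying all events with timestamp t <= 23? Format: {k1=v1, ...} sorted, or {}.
Answer: {bar=-8, baz=48}

Derivation:
Apply events with t <= 23 (3 events):
  after event 1 (t=7: SET baz = 48): {baz=48}
  after event 2 (t=13: SET bar = 34): {bar=34, baz=48}
  after event 3 (t=19: SET bar = -8): {bar=-8, baz=48}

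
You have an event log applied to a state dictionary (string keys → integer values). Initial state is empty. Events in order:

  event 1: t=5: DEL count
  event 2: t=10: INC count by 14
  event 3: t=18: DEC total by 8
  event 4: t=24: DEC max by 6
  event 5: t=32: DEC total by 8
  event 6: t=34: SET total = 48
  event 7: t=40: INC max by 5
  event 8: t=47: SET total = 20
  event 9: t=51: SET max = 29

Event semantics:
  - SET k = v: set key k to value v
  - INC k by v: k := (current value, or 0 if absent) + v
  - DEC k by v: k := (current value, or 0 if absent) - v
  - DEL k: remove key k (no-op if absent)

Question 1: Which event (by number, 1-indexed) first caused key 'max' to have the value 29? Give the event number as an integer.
Answer: 9

Derivation:
Looking for first event where max becomes 29:
  event 4: max = -6
  event 5: max = -6
  event 6: max = -6
  event 7: max = -1
  event 8: max = -1
  event 9: max -1 -> 29  <-- first match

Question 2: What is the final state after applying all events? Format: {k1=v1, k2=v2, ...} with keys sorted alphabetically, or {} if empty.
Answer: {count=14, max=29, total=20}

Derivation:
  after event 1 (t=5: DEL count): {}
  after event 2 (t=10: INC count by 14): {count=14}
  after event 3 (t=18: DEC total by 8): {count=14, total=-8}
  after event 4 (t=24: DEC max by 6): {count=14, max=-6, total=-8}
  after event 5 (t=32: DEC total by 8): {count=14, max=-6, total=-16}
  after event 6 (t=34: SET total = 48): {count=14, max=-6, total=48}
  after event 7 (t=40: INC max by 5): {count=14, max=-1, total=48}
  after event 8 (t=47: SET total = 20): {count=14, max=-1, total=20}
  after event 9 (t=51: SET max = 29): {count=14, max=29, total=20}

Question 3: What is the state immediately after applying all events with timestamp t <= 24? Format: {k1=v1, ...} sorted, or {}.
Answer: {count=14, max=-6, total=-8}

Derivation:
Apply events with t <= 24 (4 events):
  after event 1 (t=5: DEL count): {}
  after event 2 (t=10: INC count by 14): {count=14}
  after event 3 (t=18: DEC total by 8): {count=14, total=-8}
  after event 4 (t=24: DEC max by 6): {count=14, max=-6, total=-8}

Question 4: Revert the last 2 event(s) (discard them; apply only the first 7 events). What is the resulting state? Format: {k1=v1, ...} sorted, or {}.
Answer: {count=14, max=-1, total=48}

Derivation:
Keep first 7 events (discard last 2):
  after event 1 (t=5: DEL count): {}
  after event 2 (t=10: INC count by 14): {count=14}
  after event 3 (t=18: DEC total by 8): {count=14, total=-8}
  after event 4 (t=24: DEC max by 6): {count=14, max=-6, total=-8}
  after event 5 (t=32: DEC total by 8): {count=14, max=-6, total=-16}
  after event 6 (t=34: SET total = 48): {count=14, max=-6, total=48}
  after event 7 (t=40: INC max by 5): {count=14, max=-1, total=48}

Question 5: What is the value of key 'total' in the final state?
Answer: 20

Derivation:
Track key 'total' through all 9 events:
  event 1 (t=5: DEL count): total unchanged
  event 2 (t=10: INC count by 14): total unchanged
  event 3 (t=18: DEC total by 8): total (absent) -> -8
  event 4 (t=24: DEC max by 6): total unchanged
  event 5 (t=32: DEC total by 8): total -8 -> -16
  event 6 (t=34: SET total = 48): total -16 -> 48
  event 7 (t=40: INC max by 5): total unchanged
  event 8 (t=47: SET total = 20): total 48 -> 20
  event 9 (t=51: SET max = 29): total unchanged
Final: total = 20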